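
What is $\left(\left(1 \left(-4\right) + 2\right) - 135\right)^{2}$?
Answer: $18769$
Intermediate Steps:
$\left(\left(1 \left(-4\right) + 2\right) - 135\right)^{2} = \left(\left(-4 + 2\right) - 135\right)^{2} = \left(-2 - 135\right)^{2} = \left(-137\right)^{2} = 18769$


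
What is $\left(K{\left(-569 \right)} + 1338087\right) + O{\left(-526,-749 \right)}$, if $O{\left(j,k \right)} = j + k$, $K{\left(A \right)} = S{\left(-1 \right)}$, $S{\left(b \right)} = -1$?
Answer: $1336811$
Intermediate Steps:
$K{\left(A \right)} = -1$
$\left(K{\left(-569 \right)} + 1338087\right) + O{\left(-526,-749 \right)} = \left(-1 + 1338087\right) - 1275 = 1338086 - 1275 = 1336811$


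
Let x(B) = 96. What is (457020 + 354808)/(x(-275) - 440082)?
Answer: -405914/219993 ≈ -1.8451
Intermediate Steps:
(457020 + 354808)/(x(-275) - 440082) = (457020 + 354808)/(96 - 440082) = 811828/(-439986) = 811828*(-1/439986) = -405914/219993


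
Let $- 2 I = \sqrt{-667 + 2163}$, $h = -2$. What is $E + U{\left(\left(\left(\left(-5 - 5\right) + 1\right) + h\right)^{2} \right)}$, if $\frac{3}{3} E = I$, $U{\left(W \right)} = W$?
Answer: $121 - \sqrt{374} \approx 101.66$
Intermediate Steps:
$I = - \sqrt{374}$ ($I = - \frac{\sqrt{-667 + 2163}}{2} = - \frac{\sqrt{1496}}{2} = - \frac{2 \sqrt{374}}{2} = - \sqrt{374} \approx -19.339$)
$E = - \sqrt{374} \approx -19.339$
$E + U{\left(\left(\left(\left(-5 - 5\right) + 1\right) + h\right)^{2} \right)} = - \sqrt{374} + \left(\left(\left(-5 - 5\right) + 1\right) - 2\right)^{2} = - \sqrt{374} + \left(\left(-10 + 1\right) - 2\right)^{2} = - \sqrt{374} + \left(-9 - 2\right)^{2} = - \sqrt{374} + \left(-11\right)^{2} = - \sqrt{374} + 121 = 121 - \sqrt{374}$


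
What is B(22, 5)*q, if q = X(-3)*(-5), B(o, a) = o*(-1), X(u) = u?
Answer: -330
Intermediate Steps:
B(o, a) = -o
q = 15 (q = -3*(-5) = 15)
B(22, 5)*q = -1*22*15 = -22*15 = -330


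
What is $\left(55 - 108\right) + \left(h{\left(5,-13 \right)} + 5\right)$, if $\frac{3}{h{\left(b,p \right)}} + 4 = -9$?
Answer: $- \frac{627}{13} \approx -48.231$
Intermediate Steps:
$h{\left(b,p \right)} = - \frac{3}{13}$ ($h{\left(b,p \right)} = \frac{3}{-4 - 9} = \frac{3}{-13} = 3 \left(- \frac{1}{13}\right) = - \frac{3}{13}$)
$\left(55 - 108\right) + \left(h{\left(5,-13 \right)} + 5\right) = \left(55 - 108\right) + \left(- \frac{3}{13} + 5\right) = \left(55 - 108\right) + \frac{62}{13} = -53 + \frac{62}{13} = - \frac{627}{13}$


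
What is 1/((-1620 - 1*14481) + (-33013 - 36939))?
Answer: -1/86053 ≈ -1.1621e-5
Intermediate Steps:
1/((-1620 - 1*14481) + (-33013 - 36939)) = 1/((-1620 - 14481) - 69952) = 1/(-16101 - 69952) = 1/(-86053) = -1/86053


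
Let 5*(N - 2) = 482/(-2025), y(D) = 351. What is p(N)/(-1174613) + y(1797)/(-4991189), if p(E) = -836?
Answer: 341849531/532974134987 ≈ 0.00064140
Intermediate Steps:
N = 19768/10125 (N = 2 + (482/(-2025))/5 = 2 + (482*(-1/2025))/5 = 2 + (⅕)*(-482/2025) = 2 - 482/10125 = 19768/10125 ≈ 1.9524)
p(N)/(-1174613) + y(1797)/(-4991189) = -836/(-1174613) + 351/(-4991189) = -836*(-1/1174613) + 351*(-1/4991189) = 76/106783 - 351/4991189 = 341849531/532974134987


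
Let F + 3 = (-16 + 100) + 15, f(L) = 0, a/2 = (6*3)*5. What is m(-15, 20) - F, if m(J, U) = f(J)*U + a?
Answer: 84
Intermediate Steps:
a = 180 (a = 2*((6*3)*5) = 2*(18*5) = 2*90 = 180)
m(J, U) = 180 (m(J, U) = 0*U + 180 = 0 + 180 = 180)
F = 96 (F = -3 + ((-16 + 100) + 15) = -3 + (84 + 15) = -3 + 99 = 96)
m(-15, 20) - F = 180 - 1*96 = 180 - 96 = 84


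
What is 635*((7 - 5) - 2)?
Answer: 0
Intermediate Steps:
635*((7 - 5) - 2) = 635*(2 - 2) = 635*0 = 0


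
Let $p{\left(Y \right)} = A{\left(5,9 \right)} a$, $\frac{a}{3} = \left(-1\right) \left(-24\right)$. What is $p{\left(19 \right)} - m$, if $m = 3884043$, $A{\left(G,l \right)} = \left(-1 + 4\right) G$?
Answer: $-3882963$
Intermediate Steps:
$A{\left(G,l \right)} = 3 G$
$a = 72$ ($a = 3 \left(\left(-1\right) \left(-24\right)\right) = 3 \cdot 24 = 72$)
$p{\left(Y \right)} = 1080$ ($p{\left(Y \right)} = 3 \cdot 5 \cdot 72 = 15 \cdot 72 = 1080$)
$p{\left(19 \right)} - m = 1080 - 3884043 = -3882963$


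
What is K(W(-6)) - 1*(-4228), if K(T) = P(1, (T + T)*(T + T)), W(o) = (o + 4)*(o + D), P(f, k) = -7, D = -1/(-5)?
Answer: 4221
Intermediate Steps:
D = 1/5 (D = -1*(-1/5) = 1/5 ≈ 0.20000)
W(o) = (4 + o)*(1/5 + o) (W(o) = (o + 4)*(o + 1/5) = (4 + o)*(1/5 + o))
K(T) = -7
K(W(-6)) - 1*(-4228) = -7 - 1*(-4228) = -7 + 4228 = 4221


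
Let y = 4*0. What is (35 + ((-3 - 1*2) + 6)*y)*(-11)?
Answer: -385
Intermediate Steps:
y = 0
(35 + ((-3 - 1*2) + 6)*y)*(-11) = (35 + ((-3 - 1*2) + 6)*0)*(-11) = (35 + ((-3 - 2) + 6)*0)*(-11) = (35 + (-5 + 6)*0)*(-11) = (35 + 1*0)*(-11) = (35 + 0)*(-11) = 35*(-11) = -385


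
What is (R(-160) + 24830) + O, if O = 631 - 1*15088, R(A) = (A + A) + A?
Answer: 9893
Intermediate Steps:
R(A) = 3*A (R(A) = 2*A + A = 3*A)
O = -14457 (O = 631 - 15088 = -14457)
(R(-160) + 24830) + O = (3*(-160) + 24830) - 14457 = (-480 + 24830) - 14457 = 24350 - 14457 = 9893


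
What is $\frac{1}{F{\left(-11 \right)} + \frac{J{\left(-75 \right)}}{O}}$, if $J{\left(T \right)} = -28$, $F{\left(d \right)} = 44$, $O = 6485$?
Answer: $\frac{6485}{285312} \approx 0.02273$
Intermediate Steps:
$\frac{1}{F{\left(-11 \right)} + \frac{J{\left(-75 \right)}}{O}} = \frac{1}{44 - \frac{28}{6485}} = \frac{1}{\frac{285312}{6485}} = \frac{6485}{285312}$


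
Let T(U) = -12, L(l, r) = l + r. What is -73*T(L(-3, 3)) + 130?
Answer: 1006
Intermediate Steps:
-73*T(L(-3, 3)) + 130 = -73*(-12) + 130 = 876 + 130 = 1006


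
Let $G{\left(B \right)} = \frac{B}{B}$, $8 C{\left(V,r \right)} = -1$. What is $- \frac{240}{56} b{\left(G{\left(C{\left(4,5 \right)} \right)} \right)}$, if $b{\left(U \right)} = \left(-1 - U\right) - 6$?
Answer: $\frac{240}{7} \approx 34.286$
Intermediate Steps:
$C{\left(V,r \right)} = - \frac{1}{8}$ ($C{\left(V,r \right)} = \frac{1}{8} \left(-1\right) = - \frac{1}{8}$)
$G{\left(B \right)} = 1$
$b{\left(U \right)} = -7 - U$ ($b{\left(U \right)} = \left(-1 - U\right) - 6 = -7 - U$)
$- \frac{240}{56} b{\left(G{\left(C{\left(4,5 \right)} \right)} \right)} = - \frac{240}{56} \left(-7 - 1\right) = \left(-240\right) \frac{1}{56} \left(-7 - 1\right) = \left(- \frac{30}{7}\right) \left(-8\right) = \frac{240}{7}$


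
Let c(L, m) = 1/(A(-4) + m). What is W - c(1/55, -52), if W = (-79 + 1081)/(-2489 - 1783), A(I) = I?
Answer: -135/623 ≈ -0.21669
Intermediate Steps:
c(L, m) = 1/(-4 + m)
W = -167/712 (W = 1002/(-4272) = 1002*(-1/4272) = -167/712 ≈ -0.23455)
W - c(1/55, -52) = -167/712 - 1/(-4 - 52) = -167/712 - 1/(-56) = -167/712 - 1*(-1/56) = -167/712 + 1/56 = -135/623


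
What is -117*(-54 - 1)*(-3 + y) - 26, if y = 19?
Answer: 102934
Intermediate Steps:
-117*(-54 - 1)*(-3 + y) - 26 = -117*(-54 - 1)*(-3 + 19) - 26 = -(-6435)*16 - 26 = -117*(-880) - 26 = 102960 - 26 = 102934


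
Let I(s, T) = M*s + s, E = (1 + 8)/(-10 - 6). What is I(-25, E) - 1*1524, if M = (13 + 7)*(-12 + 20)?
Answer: -5549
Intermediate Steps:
M = 160 (M = 20*8 = 160)
E = -9/16 (E = 9/(-16) = 9*(-1/16) = -9/16 ≈ -0.56250)
I(s, T) = 161*s (I(s, T) = 160*s + s = 161*s)
I(-25, E) - 1*1524 = 161*(-25) - 1*1524 = -4025 - 1524 = -5549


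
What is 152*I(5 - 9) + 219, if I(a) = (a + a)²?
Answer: 9947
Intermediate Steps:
I(a) = 4*a² (I(a) = (2*a)² = 4*a²)
152*I(5 - 9) + 219 = 152*(4*(5 - 9)²) + 219 = 152*(4*(-4)²) + 219 = 152*(4*16) + 219 = 152*64 + 219 = 9728 + 219 = 9947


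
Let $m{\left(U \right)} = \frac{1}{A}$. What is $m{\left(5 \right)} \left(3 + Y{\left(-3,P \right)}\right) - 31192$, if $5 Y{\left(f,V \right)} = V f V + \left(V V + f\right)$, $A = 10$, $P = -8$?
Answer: $- \frac{779858}{25} \approx -31194.0$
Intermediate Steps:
$m{\left(U \right)} = \frac{1}{10}$
$Y{\left(f,V \right)} = \frac{f}{5} + \frac{V^{2}}{5} + \frac{f V^{2}}{5}$ ($Y{\left(f,V \right)} = \frac{V f V + \left(V V + f\right)}{5} = \frac{f V^{2} + \left(V^{2} + f\right)}{5} = \frac{f V^{2} + \left(f + V^{2}\right)}{5} = \frac{f + V^{2} + f V^{2}}{5} = \frac{f}{5} + \frac{V^{2}}{5} + \frac{f V^{2}}{5}$)
$m{\left(5 \right)} \left(3 + Y{\left(-3,P \right)}\right) - 31192 = \frac{3 + \left(\frac{1}{5} \left(-3\right) + \frac{\left(-8\right)^{2}}{5} + \frac{1}{5} \left(-3\right) \left(-8\right)^{2}\right)}{10} - 31192 = \frac{3 + \left(- \frac{3}{5} + \frac{1}{5} \cdot 64 + \frac{1}{5} \left(-3\right) 64\right)}{10} - 31192 = \frac{3 - \frac{131}{5}}{10} - 31192 = \frac{1}{10} \left(- \frac{116}{5}\right) - 31192 = - \frac{58}{25} - 31192 = - \frac{779858}{25}$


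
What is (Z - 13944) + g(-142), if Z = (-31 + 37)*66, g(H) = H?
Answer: -13690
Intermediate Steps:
Z = 396 (Z = 6*66 = 396)
(Z - 13944) + g(-142) = (396 - 13944) - 142 = -13548 - 142 = -13690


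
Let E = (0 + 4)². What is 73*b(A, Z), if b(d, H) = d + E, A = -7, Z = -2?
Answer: 657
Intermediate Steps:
E = 16 (E = 4² = 16)
b(d, H) = 16 + d (b(d, H) = d + 16 = 16 + d)
73*b(A, Z) = 73*(16 - 7) = 73*9 = 657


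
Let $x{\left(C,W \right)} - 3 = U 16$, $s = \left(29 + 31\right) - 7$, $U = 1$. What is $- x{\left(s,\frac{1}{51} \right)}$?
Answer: $-19$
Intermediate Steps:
$s = 53$ ($s = 60 - 7 = 53$)
$x{\left(C,W \right)} = 19$ ($x{\left(C,W \right)} = 3 + 1 \cdot 16 = 3 + 16 = 19$)
$- x{\left(s,\frac{1}{51} \right)} = \left(-1\right) 19 = -19$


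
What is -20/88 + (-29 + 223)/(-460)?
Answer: -821/1265 ≈ -0.64901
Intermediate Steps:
-20/88 + (-29 + 223)/(-460) = -20*1/88 + 194*(-1/460) = -5/22 - 97/230 = -821/1265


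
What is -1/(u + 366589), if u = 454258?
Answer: -1/820847 ≈ -1.2183e-6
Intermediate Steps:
-1/(u + 366589) = -1/(454258 + 366589) = -1/820847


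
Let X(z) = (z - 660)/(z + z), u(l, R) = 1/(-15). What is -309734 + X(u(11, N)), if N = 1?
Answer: -609567/2 ≈ -3.0478e+5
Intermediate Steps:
u(l, R) = -1/15
X(z) = (-660 + z)/(2*z) (X(z) = (-660 + z)/((2*z)) = (-660 + z)*(1/(2*z)) = (-660 + z)/(2*z))
-309734 + X(u(11, N)) = -309734 + (-660 - 1/15)/(2*(-1/15)) = -309734 + (½)*(-15)*(-9901/15) = -309734 + 9901/2 = -609567/2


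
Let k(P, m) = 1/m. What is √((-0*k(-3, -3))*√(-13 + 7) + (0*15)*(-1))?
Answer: 0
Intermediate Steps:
√((-0*k(-3, -3))*√(-13 + 7) + (0*15)*(-1)) = √((-0/(-3))*√(-13 + 7) + (0*15)*(-1)) = √((-0*(-1)/3)*√(-6) + 0*(-1)) = √((-19*0)*(I*√6) + 0) = √(0*(I*√6) + 0) = √(0 + 0) = √0 = 0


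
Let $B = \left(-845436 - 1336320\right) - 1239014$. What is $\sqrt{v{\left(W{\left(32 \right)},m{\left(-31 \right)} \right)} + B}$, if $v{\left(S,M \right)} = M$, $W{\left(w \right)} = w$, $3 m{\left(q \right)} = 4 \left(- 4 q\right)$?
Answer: $\frac{i \sqrt{30785442}}{3} \approx 1849.5 i$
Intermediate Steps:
$m{\left(q \right)} = - \frac{16 q}{3}$ ($m{\left(q \right)} = \frac{4 \left(- 4 q\right)}{3} = \frac{\left(-16\right) q}{3} = - \frac{16 q}{3}$)
$B = -3420770$ ($B = -2181756 - 1239014 = -3420770$)
$\sqrt{v{\left(W{\left(32 \right)},m{\left(-31 \right)} \right)} + B} = \sqrt{\left(- \frac{16}{3}\right) \left(-31\right) - 3420770} = \sqrt{\frac{496}{3} - 3420770} = \sqrt{- \frac{10261814}{3}} = \frac{i \sqrt{30785442}}{3}$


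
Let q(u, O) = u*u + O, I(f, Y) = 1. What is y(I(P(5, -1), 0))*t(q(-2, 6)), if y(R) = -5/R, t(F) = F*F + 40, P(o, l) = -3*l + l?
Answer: -700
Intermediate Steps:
P(o, l) = -2*l
q(u, O) = O + u² (q(u, O) = u² + O = O + u²)
t(F) = 40 + F² (t(F) = F² + 40 = 40 + F²)
y(I(P(5, -1), 0))*t(q(-2, 6)) = (-5/1)*(40 + (6 + (-2)²)²) = (-5*1)*(40 + (6 + 4)²) = -5*(40 + 10²) = -5*(40 + 100) = -5*140 = -700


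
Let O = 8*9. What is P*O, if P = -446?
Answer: -32112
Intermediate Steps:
O = 72
P*O = -446*72 = -32112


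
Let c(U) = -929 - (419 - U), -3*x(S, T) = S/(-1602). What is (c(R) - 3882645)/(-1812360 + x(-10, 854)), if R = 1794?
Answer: 9328924197/4355101085 ≈ 2.1421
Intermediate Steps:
x(S, T) = S/4806 (x(S, T) = -S/(3*(-1602)) = -S*(-1)/(3*1602) = -(-1)*S/4806 = S/4806)
c(U) = -1348 + U (c(U) = -929 + (-419 + U) = -1348 + U)
(c(R) - 3882645)/(-1812360 + x(-10, 854)) = ((-1348 + 1794) - 3882645)/(-1812360 + (1/4806)*(-10)) = (446 - 3882645)/(-1812360 - 5/2403) = -3882199/(-4355101085/2403) = -3882199*(-2403/4355101085) = 9328924197/4355101085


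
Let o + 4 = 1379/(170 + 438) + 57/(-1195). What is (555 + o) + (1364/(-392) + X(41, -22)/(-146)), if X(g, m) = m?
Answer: 1429115799593/2598905120 ≈ 549.89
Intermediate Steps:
o = -1292991/726560 (o = -4 + (1379/(170 + 438) + 57/(-1195)) = -4 + (1379/608 + 57*(-1/1195)) = -4 + (1379*(1/608) - 57/1195) = -4 + (1379/608 - 57/1195) = -4 + 1613249/726560 = -1292991/726560 ≈ -1.7796)
(555 + o) + (1364/(-392) + X(41, -22)/(-146)) = (555 - 1292991/726560) + (1364/(-392) - 22/(-146)) = 401947809/726560 + (1364*(-1/392) - 22*(-1/146)) = 401947809/726560 + (-341/98 + 11/73) = 401947809/726560 - 23815/7154 = 1429115799593/2598905120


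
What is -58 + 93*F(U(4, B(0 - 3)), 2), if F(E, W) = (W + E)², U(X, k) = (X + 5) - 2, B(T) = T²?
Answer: 7475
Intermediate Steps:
U(X, k) = 3 + X (U(X, k) = (5 + X) - 2 = 3 + X)
F(E, W) = (E + W)²
-58 + 93*F(U(4, B(0 - 3)), 2) = -58 + 93*((3 + 4) + 2)² = -58 + 93*(7 + 2)² = -58 + 93*9² = -58 + 93*81 = -58 + 7533 = 7475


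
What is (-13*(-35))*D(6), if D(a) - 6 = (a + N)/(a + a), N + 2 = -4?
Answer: 2730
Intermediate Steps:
N = -6 (N = -2 - 4 = -6)
D(a) = 6 + (-6 + a)/(2*a) (D(a) = 6 + (a - 6)/(a + a) = 6 + (-6 + a)/((2*a)) = 6 + (-6 + a)*(1/(2*a)) = 6 + (-6 + a)/(2*a))
(-13*(-35))*D(6) = (-13*(-35))*(13/2 - 3/6) = 455*(13/2 - 3*1/6) = 455*(13/2 - 1/2) = 455*6 = 2730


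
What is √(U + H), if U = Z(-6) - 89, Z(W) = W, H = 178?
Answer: √83 ≈ 9.1104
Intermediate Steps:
U = -95 (U = -6 - 89 = -95)
√(U + H) = √(-95 + 178) = √83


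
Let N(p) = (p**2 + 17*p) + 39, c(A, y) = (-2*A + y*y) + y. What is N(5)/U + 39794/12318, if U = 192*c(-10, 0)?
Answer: 25774057/7883520 ≈ 3.2694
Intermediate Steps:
c(A, y) = y + y**2 - 2*A (c(A, y) = (-2*A + y**2) + y = (y**2 - 2*A) + y = y + y**2 - 2*A)
N(p) = 39 + p**2 + 17*p
U = 3840 (U = 192*(0 + 0**2 - 2*(-10)) = 192*(0 + 0 + 20) = 192*20 = 3840)
N(5)/U + 39794/12318 = (39 + 5**2 + 17*5)/3840 + 39794/12318 = (39 + 25 + 85)*(1/3840) + 39794*(1/12318) = 149*(1/3840) + 19897/6159 = 149/3840 + 19897/6159 = 25774057/7883520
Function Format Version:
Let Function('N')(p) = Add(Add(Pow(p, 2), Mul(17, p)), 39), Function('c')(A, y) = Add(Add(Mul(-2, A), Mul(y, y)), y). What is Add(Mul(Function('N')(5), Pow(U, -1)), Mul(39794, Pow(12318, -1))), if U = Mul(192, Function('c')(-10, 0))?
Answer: Rational(25774057, 7883520) ≈ 3.2694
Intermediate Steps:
Function('c')(A, y) = Add(y, Pow(y, 2), Mul(-2, A)) (Function('c')(A, y) = Add(Add(Mul(-2, A), Pow(y, 2)), y) = Add(Add(Pow(y, 2), Mul(-2, A)), y) = Add(y, Pow(y, 2), Mul(-2, A)))
Function('N')(p) = Add(39, Pow(p, 2), Mul(17, p))
U = 3840 (U = Mul(192, Add(0, Pow(0, 2), Mul(-2, -10))) = Mul(192, Add(0, 0, 20)) = Mul(192, 20) = 3840)
Add(Mul(Function('N')(5), Pow(U, -1)), Mul(39794, Pow(12318, -1))) = Add(Mul(Add(39, Pow(5, 2), Mul(17, 5)), Pow(3840, -1)), Mul(39794, Pow(12318, -1))) = Add(Mul(Add(39, 25, 85), Rational(1, 3840)), Mul(39794, Rational(1, 12318))) = Add(Mul(149, Rational(1, 3840)), Rational(19897, 6159)) = Add(Rational(149, 3840), Rational(19897, 6159)) = Rational(25774057, 7883520)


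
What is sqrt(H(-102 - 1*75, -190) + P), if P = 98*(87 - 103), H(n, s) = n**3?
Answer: I*sqrt(5546801) ≈ 2355.2*I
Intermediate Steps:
P = -1568 (P = 98*(-16) = -1568)
sqrt(H(-102 - 1*75, -190) + P) = sqrt((-102 - 1*75)**3 - 1568) = sqrt((-102 - 75)**3 - 1568) = sqrt((-177)**3 - 1568) = sqrt(-5545233 - 1568) = sqrt(-5546801) = I*sqrt(5546801)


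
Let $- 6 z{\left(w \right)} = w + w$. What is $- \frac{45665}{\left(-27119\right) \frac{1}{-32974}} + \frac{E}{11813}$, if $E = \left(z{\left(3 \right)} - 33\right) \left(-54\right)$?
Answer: $- \frac{17787466037746}{320356747} \approx -55524.0$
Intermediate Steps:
$z{\left(w \right)} = - \frac{w}{3}$ ($z{\left(w \right)} = - \frac{w + w}{6} = - \frac{2 w}{6} = - \frac{w}{3}$)
$E = 1836$ ($E = \left(\left(- \frac{1}{3}\right) 3 - 33\right) \left(-54\right) = \left(-1 - 33\right) \left(-54\right) = \left(-34\right) \left(-54\right) = 1836$)
$- \frac{45665}{\left(-27119\right) \frac{1}{-32974}} + \frac{E}{11813} = - \frac{45665}{\left(-27119\right) \frac{1}{-32974}} + \frac{1836}{11813} = - \frac{45665}{\left(-27119\right) \left(- \frac{1}{32974}\right)} + 1836 \cdot \frac{1}{11813} = - \frac{45665}{\frac{27119}{32974}} + \frac{1836}{11813} = \left(-45665\right) \frac{32974}{27119} + \frac{1836}{11813} = - \frac{1505757710}{27119} + \frac{1836}{11813} = - \frac{17787466037746}{320356747}$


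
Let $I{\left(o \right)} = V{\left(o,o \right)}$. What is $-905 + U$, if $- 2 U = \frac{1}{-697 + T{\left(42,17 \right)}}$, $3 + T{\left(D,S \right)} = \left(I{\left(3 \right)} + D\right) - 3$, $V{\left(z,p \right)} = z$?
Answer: $- \frac{1190979}{1316} \approx -905.0$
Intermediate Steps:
$I{\left(o \right)} = o$
$T{\left(D,S \right)} = -3 + D$ ($T{\left(D,S \right)} = -3 + \left(\left(3 + D\right) - 3\right) = -3 + D$)
$U = \frac{1}{1316}$ ($U = - \frac{1}{2 \left(-697 + \left(-3 + 42\right)\right)} = - \frac{1}{2 \left(-697 + 39\right)} = - \frac{1}{2 \left(-658\right)} = \left(- \frac{1}{2}\right) \left(- \frac{1}{658}\right) = \frac{1}{1316} \approx 0.00075988$)
$-905 + U = -905 + \frac{1}{1316} = - \frac{1190979}{1316}$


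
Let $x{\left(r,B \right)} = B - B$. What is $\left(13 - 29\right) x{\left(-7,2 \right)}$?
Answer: $0$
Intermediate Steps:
$x{\left(r,B \right)} = 0$
$\left(13 - 29\right) x{\left(-7,2 \right)} = \left(13 - 29\right) 0 = \left(-16\right) 0 = 0$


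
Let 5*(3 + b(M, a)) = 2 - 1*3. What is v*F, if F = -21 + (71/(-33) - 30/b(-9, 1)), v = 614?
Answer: -1116559/132 ≈ -8458.8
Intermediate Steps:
b(M, a) = -16/5 (b(M, a) = -3 + (2 - 1*3)/5 = -3 + (2 - 3)/5 = -3 + (⅕)*(-1) = -3 - ⅕ = -16/5)
F = -3637/264 (F = -21 + (71/(-33) - 30/(-16/5)) = -21 + (71*(-1/33) - 30*(-5/16)) = -21 + (-71/33 + 75/8) = -21 + 1907/264 = -3637/264 ≈ -13.777)
v*F = 614*(-3637/264) = -1116559/132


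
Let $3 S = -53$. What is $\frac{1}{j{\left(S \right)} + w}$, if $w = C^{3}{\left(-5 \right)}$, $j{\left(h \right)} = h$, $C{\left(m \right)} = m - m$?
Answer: $- \frac{3}{53} \approx -0.056604$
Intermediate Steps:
$C{\left(m \right)} = 0$
$S = - \frac{53}{3}$ ($S = \frac{1}{3} \left(-53\right) = - \frac{53}{3} \approx -17.667$)
$w = 0$ ($w = 0^{3} = 0$)
$\frac{1}{j{\left(S \right)} + w} = \frac{1}{- \frac{53}{3} + 0} = \frac{1}{- \frac{53}{3}} = - \frac{3}{53}$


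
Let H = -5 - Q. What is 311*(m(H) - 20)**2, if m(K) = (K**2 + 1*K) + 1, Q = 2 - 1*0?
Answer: 164519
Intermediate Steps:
Q = 2 (Q = 2 + 0 = 2)
H = -7 (H = -5 - 1*2 = -5 - 2 = -7)
m(K) = 1 + K + K**2 (m(K) = (K**2 + K) + 1 = (K + K**2) + 1 = 1 + K + K**2)
311*(m(H) - 20)**2 = 311*((1 - 7 + (-7)**2) - 20)**2 = 311*((1 - 7 + 49) - 20)**2 = 311*(43 - 20)**2 = 311*23**2 = 311*529 = 164519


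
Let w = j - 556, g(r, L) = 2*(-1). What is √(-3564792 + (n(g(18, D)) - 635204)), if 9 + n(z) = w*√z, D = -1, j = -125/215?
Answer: √(-7765809245 - 1029119*I*√2)/43 ≈ 0.19204 - 2049.4*I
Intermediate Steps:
j = -25/43 (j = -125*1/215 = -25/43 ≈ -0.58140)
g(r, L) = -2
w = -23933/43 (w = -25/43 - 556 = -23933/43 ≈ -556.58)
n(z) = -9 - 23933*√z/43
√(-3564792 + (n(g(18, D)) - 635204)) = √(-3564792 + ((-9 - 23933*I*√2/43) - 635204)) = √(-3564792 + (-635213 - 23933*I*√2/43)) = √(-4200005 - 23933*I*√2/43)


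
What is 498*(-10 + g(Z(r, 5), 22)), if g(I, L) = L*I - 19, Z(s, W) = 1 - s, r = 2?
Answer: -25398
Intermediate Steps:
g(I, L) = -19 + I*L (g(I, L) = I*L - 19 = -19 + I*L)
498*(-10 + g(Z(r, 5), 22)) = 498*(-10 + (-19 + (1 - 1*2)*22)) = 498*(-10 + (-19 + (1 - 2)*22)) = 498*(-10 + (-19 - 1*22)) = 498*(-10 + (-19 - 22)) = 498*(-10 - 41) = 498*(-51) = -25398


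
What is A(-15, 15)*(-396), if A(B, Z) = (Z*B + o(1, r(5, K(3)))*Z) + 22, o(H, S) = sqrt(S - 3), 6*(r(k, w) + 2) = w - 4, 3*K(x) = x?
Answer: 80388 - 2970*I*sqrt(22) ≈ 80388.0 - 13931.0*I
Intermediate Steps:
K(x) = x/3
r(k, w) = -8/3 + w/6 (r(k, w) = -2 + (w - 4)/6 = -2 + (-4 + w)/6 = -2 + (-2/3 + w/6) = -8/3 + w/6)
o(H, S) = sqrt(-3 + S)
A(B, Z) = 22 + B*Z + I*Z*sqrt(22)/2 (A(B, Z) = (Z*B + sqrt(-3 + (-8/3 + ((1/3)*3)/6))*Z) + 22 = (B*Z + sqrt(-3 + (-8/3 + (1/6)*1))*Z) + 22 = (B*Z + sqrt(-3 + (-8/3 + 1/6))*Z) + 22 = (B*Z + sqrt(-3 - 5/2)*Z) + 22 = (B*Z + sqrt(-11/2)*Z) + 22 = (B*Z + (I*sqrt(22)/2)*Z) + 22 = (B*Z + I*Z*sqrt(22)/2) + 22 = 22 + B*Z + I*Z*sqrt(22)/2)
A(-15, 15)*(-396) = (22 - 15*15 + (1/2)*I*15*sqrt(22))*(-396) = (22 - 225 + 15*I*sqrt(22)/2)*(-396) = (-203 + 15*I*sqrt(22)/2)*(-396) = 80388 - 2970*I*sqrt(22)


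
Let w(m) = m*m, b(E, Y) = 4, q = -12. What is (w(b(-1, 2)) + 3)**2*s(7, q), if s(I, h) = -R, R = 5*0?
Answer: 0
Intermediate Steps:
R = 0
s(I, h) = 0 (s(I, h) = -1*0 = 0)
w(m) = m**2
(w(b(-1, 2)) + 3)**2*s(7, q) = (4**2 + 3)**2*0 = (16 + 3)**2*0 = 19**2*0 = 361*0 = 0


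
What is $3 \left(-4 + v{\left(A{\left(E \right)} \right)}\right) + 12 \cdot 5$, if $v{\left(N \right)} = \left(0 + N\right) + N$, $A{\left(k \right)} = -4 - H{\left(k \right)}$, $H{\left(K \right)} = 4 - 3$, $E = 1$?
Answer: $18$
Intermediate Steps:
$H{\left(K \right)} = 1$
$A{\left(k \right)} = -5$ ($A{\left(k \right)} = -4 - 1 = -5$)
$v{\left(N \right)} = 2 N$ ($v{\left(N \right)} = N + N = 2 N$)
$3 \left(-4 + v{\left(A{\left(E \right)} \right)}\right) + 12 \cdot 5 = 3 \left(-4 + 2 \left(-5\right)\right) + 12 \cdot 5 = 3 \left(-4 - 10\right) + 60 = 3 \left(-14\right) + 60 = -42 + 60 = 18$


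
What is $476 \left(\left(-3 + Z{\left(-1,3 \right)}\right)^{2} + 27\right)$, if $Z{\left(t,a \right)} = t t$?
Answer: $14756$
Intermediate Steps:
$Z{\left(t,a \right)} = t^{2}$
$476 \left(\left(-3 + Z{\left(-1,3 \right)}\right)^{2} + 27\right) = 476 \left(\left(-3 + \left(-1\right)^{2}\right)^{2} + 27\right) = 476 \left(\left(-3 + 1\right)^{2} + 27\right) = 476 \left(\left(-2\right)^{2} + 27\right) = 476 \left(4 + 27\right) = 476 \cdot 31 = 14756$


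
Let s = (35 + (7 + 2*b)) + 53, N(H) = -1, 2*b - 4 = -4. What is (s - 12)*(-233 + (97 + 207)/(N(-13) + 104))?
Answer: -1966685/103 ≈ -19094.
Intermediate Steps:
b = 0 (b = 2 + (1/2)*(-4) = 2 - 2 = 0)
s = 95 (s = (35 + (7 + 2*0)) + 53 = (35 + (7 + 0)) + 53 = (35 + 7) + 53 = 42 + 53 = 95)
(s - 12)*(-233 + (97 + 207)/(N(-13) + 104)) = (95 - 12)*(-233 + (97 + 207)/(-1 + 104)) = 83*(-233 + 304/103) = 83*(-23695/103) = -1966685/103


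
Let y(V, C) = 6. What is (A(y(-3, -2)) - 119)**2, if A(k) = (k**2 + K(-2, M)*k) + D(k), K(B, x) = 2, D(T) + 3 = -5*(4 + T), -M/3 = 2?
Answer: 15376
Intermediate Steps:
M = -6 (M = -3*2 = -6)
D(T) = -23 - 5*T (D(T) = -3 - 5*(4 + T) = -3 + (-20 - 5*T) = -23 - 5*T)
A(k) = -23 + k**2 - 3*k (A(k) = (k**2 + 2*k) + (-23 - 5*k) = -23 + k**2 - 3*k)
(A(y(-3, -2)) - 119)**2 = ((-23 + 6**2 - 3*6) - 119)**2 = ((-23 + 36 - 18) - 119)**2 = (-5 - 119)**2 = (-124)**2 = 15376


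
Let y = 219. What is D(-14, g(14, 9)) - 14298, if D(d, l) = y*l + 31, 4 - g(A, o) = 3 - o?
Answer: -12077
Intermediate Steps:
g(A, o) = 1 + o (g(A, o) = 4 - (3 - o) = 4 + (-3 + o) = 1 + o)
D(d, l) = 31 + 219*l (D(d, l) = 219*l + 31 = 31 + 219*l)
D(-14, g(14, 9)) - 14298 = (31 + 219*(1 + 9)) - 14298 = (31 + 219*10) - 14298 = (31 + 2190) - 14298 = 2221 - 14298 = -12077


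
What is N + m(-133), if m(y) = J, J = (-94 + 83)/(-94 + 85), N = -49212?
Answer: -442897/9 ≈ -49211.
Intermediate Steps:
J = 11/9 (J = -11/(-9) = -11*(-⅑) = 11/9 ≈ 1.2222)
m(y) = 11/9
N + m(-133) = -49212 + 11/9 = -442897/9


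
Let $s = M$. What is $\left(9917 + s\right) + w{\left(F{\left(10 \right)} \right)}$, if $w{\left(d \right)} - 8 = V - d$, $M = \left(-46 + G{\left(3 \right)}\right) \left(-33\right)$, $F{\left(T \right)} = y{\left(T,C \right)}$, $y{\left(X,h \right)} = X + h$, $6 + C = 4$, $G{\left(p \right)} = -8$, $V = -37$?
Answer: $11662$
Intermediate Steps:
$C = -2$ ($C = -6 + 4 = -2$)
$F{\left(T \right)} = -2 + T$ ($F{\left(T \right)} = T - 2 = -2 + T$)
$M = 1782$ ($M = \left(-46 - 8\right) \left(-33\right) = \left(-54\right) \left(-33\right) = 1782$)
$s = 1782$
$w{\left(d \right)} = -29 - d$ ($w{\left(d \right)} = 8 - \left(37 + d\right) = -29 - d$)
$\left(9917 + s\right) + w{\left(F{\left(10 \right)} \right)} = \left(9917 + 1782\right) - 37 = 11699 - 37 = 11662$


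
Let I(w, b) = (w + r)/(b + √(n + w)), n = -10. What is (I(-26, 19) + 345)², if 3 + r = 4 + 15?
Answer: 18707397025/157609 + 16413000*I/157609 ≈ 1.187e+5 + 104.14*I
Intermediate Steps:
r = 16 (r = -3 + (4 + 15) = -3 + 19 = 16)
I(w, b) = (16 + w)/(b + √(-10 + w)) (I(w, b) = (w + 16)/(b + √(-10 + w)) = (16 + w)/(b + √(-10 + w)))
(I(-26, 19) + 345)² = ((16 - 26)/(19 + √(-10 - 26)) + 345)² = (-10/(19 + √(-36)) + 345)² = (-10/(19 + 6*I) + 345)² = (((19 - 6*I)/397)*(-10) + 345)² = (-10*(19 - 6*I)/397 + 345)² = (345 - 10*(19 - 6*I)/397)²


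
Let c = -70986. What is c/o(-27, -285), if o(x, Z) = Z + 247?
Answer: 35493/19 ≈ 1868.1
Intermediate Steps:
o(x, Z) = 247 + Z
c/o(-27, -285) = -70986/(247 - 285) = -70986/(-38) = -70986*(-1/38) = 35493/19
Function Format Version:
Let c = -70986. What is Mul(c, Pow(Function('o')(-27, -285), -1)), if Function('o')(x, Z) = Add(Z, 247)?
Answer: Rational(35493, 19) ≈ 1868.1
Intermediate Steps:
Function('o')(x, Z) = Add(247, Z)
Mul(c, Pow(Function('o')(-27, -285), -1)) = Mul(-70986, Pow(Add(247, -285), -1)) = Mul(-70986, Pow(-38, -1)) = Mul(-70986, Rational(-1, 38)) = Rational(35493, 19)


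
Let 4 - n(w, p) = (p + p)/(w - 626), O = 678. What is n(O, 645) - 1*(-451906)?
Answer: 11749015/26 ≈ 4.5189e+5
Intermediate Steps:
n(w, p) = 4 - 2*p/(-626 + w) (n(w, p) = 4 - (p + p)/(w - 626) = 4 - 2*p/(-626 + w))
n(O, 645) - 1*(-451906) = 2*(-1252 - 1*645 + 2*678)/(-626 + 678) - 1*(-451906) = 2*(-1252 - 645 + 1356)/52 + 451906 = 2*(1/52)*(-541) + 451906 = -541/26 + 451906 = 11749015/26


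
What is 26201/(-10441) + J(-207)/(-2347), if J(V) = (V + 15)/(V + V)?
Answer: -21540115/8582979 ≈ -2.5096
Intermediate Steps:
J(V) = (15 + V)/(2*V) (J(V) = (15 + V)/((2*V)) = (15 + V)*(1/(2*V)) = (15 + V)/(2*V))
26201/(-10441) + J(-207)/(-2347) = 26201/(-10441) + ((½)*(15 - 207)/(-207))/(-2347) = 26201*(-1/10441) + ((½)*(-1/207)*(-192))*(-1/2347) = -133/53 + (32/69)*(-1/2347) = -133/53 - 32/161943 = -21540115/8582979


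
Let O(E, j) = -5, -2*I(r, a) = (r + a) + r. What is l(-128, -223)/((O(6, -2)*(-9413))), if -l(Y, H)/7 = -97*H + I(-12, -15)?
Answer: -303107/94130 ≈ -3.2201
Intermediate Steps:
I(r, a) = -r - a/2 (I(r, a) = -((r + a) + r)/2 = -((a + r) + r)/2 = -(a + 2*r)/2 = -r - a/2)
l(Y, H) = -273/2 + 679*H (l(Y, H) = -7*(-97*H + (-1*(-12) - ½*(-15))) = -7*(-97*H + (12 + 15/2)) = -7*(-97*H + 39/2) = -7*(39/2 - 97*H) = -273/2 + 679*H)
l(-128, -223)/((O(6, -2)*(-9413))) = (-273/2 + 679*(-223))/((-5*(-9413))) = (-273/2 - 151417)/47065 = -303107/2*1/47065 = -303107/94130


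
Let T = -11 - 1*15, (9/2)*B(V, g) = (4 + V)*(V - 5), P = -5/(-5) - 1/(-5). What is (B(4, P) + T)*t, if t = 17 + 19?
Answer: -1000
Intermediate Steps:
P = 6/5 (P = -5*(-⅕) - 1*(-⅕) = 1 + ⅕ = 6/5 ≈ 1.2000)
t = 36
B(V, g) = 2*(-5 + V)*(4 + V)/9 (B(V, g) = 2*((4 + V)*(V - 5))/9 = 2*((4 + V)*(-5 + V))/9 = 2*((-5 + V)*(4 + V))/9 = 2*(-5 + V)*(4 + V)/9)
T = -26 (T = -11 - 15 = -26)
(B(4, P) + T)*t = ((-40/9 - 2/9*4 + (2/9)*4²) - 26)*36 = ((-40/9 - 8/9 + (2/9)*16) - 26)*36 = ((-40/9 - 8/9 + 32/9) - 26)*36 = (-16/9 - 26)*36 = -250/9*36 = -1000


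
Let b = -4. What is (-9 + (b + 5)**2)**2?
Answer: 64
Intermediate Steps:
(-9 + (b + 5)**2)**2 = (-9 + (-4 + 5)**2)**2 = (-9 + 1**2)**2 = (-9 + 1)**2 = (-8)**2 = 64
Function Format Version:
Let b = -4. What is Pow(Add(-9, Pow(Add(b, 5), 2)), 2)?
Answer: 64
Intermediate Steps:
Pow(Add(-9, Pow(Add(b, 5), 2)), 2) = Pow(Add(-9, Pow(Add(-4, 5), 2)), 2) = Pow(Add(-9, Pow(1, 2)), 2) = Pow(Add(-9, 1), 2) = Pow(-8, 2) = 64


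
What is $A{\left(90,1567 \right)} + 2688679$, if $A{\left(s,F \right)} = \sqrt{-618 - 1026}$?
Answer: $2688679 + 2 i \sqrt{411} \approx 2.6887 \cdot 10^{6} + 40.546 i$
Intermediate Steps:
$A{\left(s,F \right)} = 2 i \sqrt{411}$ ($A{\left(s,F \right)} = \sqrt{-1644} = 2 i \sqrt{411}$)
$A{\left(90,1567 \right)} + 2688679 = 2 i \sqrt{411} + 2688679 = 2688679 + 2 i \sqrt{411}$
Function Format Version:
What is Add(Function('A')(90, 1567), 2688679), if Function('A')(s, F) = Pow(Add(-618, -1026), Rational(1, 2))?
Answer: Add(2688679, Mul(2, I, Pow(411, Rational(1, 2)))) ≈ Add(2.6887e+6, Mul(40.546, I))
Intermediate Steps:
Function('A')(s, F) = Mul(2, I, Pow(411, Rational(1, 2))) (Function('A')(s, F) = Pow(-1644, Rational(1, 2)) = Mul(2, I, Pow(411, Rational(1, 2))))
Add(Function('A')(90, 1567), 2688679) = Add(Mul(2, I, Pow(411, Rational(1, 2))), 2688679) = Add(2688679, Mul(2, I, Pow(411, Rational(1, 2))))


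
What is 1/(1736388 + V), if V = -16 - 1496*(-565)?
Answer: 1/2581612 ≈ 3.8735e-7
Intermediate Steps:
V = 845224 (V = -16 + 845240 = 845224)
1/(1736388 + V) = 1/(1736388 + 845224) = 1/2581612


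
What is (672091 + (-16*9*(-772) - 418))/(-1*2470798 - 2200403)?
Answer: -260947/1557067 ≈ -0.16759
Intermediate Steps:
(672091 + (-16*9*(-772) - 418))/(-1*2470798 - 2200403) = (672091 + (-144*(-772) - 418))/(-2470798 - 2200403) = (672091 + (111168 - 418))/(-4671201) = (672091 + 110750)*(-1/4671201) = 782841*(-1/4671201) = -260947/1557067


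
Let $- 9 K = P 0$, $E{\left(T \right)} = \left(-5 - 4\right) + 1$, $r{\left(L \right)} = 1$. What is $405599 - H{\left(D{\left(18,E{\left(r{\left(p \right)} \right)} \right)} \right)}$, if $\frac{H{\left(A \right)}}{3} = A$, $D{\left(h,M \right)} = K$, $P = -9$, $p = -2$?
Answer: $405599$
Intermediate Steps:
$E{\left(T \right)} = -8$ ($E{\left(T \right)} = -9 + 1 = -8$)
$K = 0$ ($K = - \frac{\left(-9\right) 0}{9} = \left(- \frac{1}{9}\right) 0 = 0$)
$D{\left(h,M \right)} = 0$
$H{\left(A \right)} = 3 A$
$405599 - H{\left(D{\left(18,E{\left(r{\left(p \right)} \right)} \right)} \right)} = 405599 - 3 \cdot 0 = 405599 - 0 = 405599 + 0 = 405599$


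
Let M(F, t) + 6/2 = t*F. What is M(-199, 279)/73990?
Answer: -3966/5285 ≈ -0.75043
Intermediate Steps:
M(F, t) = -3 + F*t (M(F, t) = -3 + t*F = -3 + F*t)
M(-199, 279)/73990 = (-3 - 199*279)/73990 = (-3 - 55521)*(1/73990) = -55524*1/73990 = -3966/5285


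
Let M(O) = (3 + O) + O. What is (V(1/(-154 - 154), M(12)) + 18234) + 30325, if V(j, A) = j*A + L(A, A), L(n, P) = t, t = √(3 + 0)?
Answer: 14956145/308 + √3 ≈ 48561.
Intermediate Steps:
t = √3 ≈ 1.7320
L(n, P) = √3
M(O) = 3 + 2*O
V(j, A) = √3 + A*j (V(j, A) = j*A + √3 = A*j + √3 = √3 + A*j)
(V(1/(-154 - 154), M(12)) + 18234) + 30325 = ((√3 + (3 + 2*12)/(-154 - 154)) + 18234) + 30325 = ((√3 + (3 + 24)/(-308)) + 18234) + 30325 = ((√3 + 27*(-1/308)) + 18234) + 30325 = ((√3 - 27/308) + 18234) + 30325 = ((-27/308 + √3) + 18234) + 30325 = (5616045/308 + √3) + 30325 = 14956145/308 + √3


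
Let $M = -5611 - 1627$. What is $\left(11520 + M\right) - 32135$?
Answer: $-27853$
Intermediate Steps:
$M = -7238$
$\left(11520 + M\right) - 32135 = \left(11520 - 7238\right) - 32135 = 4282 - 32135 = -27853$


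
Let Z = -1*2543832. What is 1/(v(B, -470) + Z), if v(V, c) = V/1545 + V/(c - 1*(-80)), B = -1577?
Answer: -40170/102185610011 ≈ -3.9311e-7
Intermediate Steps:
v(V, c) = V/1545 + V/(80 + c) (v(V, c) = V*(1/1545) + V/(c + 80) = V/1545 + V/(80 + c))
Z = -2543832
1/(v(B, -470) + Z) = 1/((1/1545)*(-1577)*(1625 - 470)/(80 - 470) - 2543832) = 1/((1/1545)*(-1577)*1155/(-390) - 2543832) = 1/((1/1545)*(-1577)*(-1/390)*1155 - 2543832) = 1/(121429/40170 - 2543832) = 1/(-102185610011/40170) = -40170/102185610011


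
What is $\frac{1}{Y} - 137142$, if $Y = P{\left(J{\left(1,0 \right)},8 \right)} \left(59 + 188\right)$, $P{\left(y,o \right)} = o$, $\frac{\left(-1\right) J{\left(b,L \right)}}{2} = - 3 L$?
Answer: $- \frac{270992591}{1976} \approx -1.3714 \cdot 10^{5}$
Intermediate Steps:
$J{\left(b,L \right)} = 6 L$ ($J{\left(b,L \right)} = - 2 \left(- 3 L\right) = 6 L$)
$Y = 1976$ ($Y = 8 \left(59 + 188\right) = 8 \cdot 247 = 1976$)
$\frac{1}{Y} - 137142 = \frac{1}{1976} - 137142 = - \frac{270992591}{1976}$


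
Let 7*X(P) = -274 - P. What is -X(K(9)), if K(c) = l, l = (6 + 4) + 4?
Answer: 288/7 ≈ 41.143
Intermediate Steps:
l = 14 (l = 10 + 4 = 14)
K(c) = 14
X(P) = -274/7 - P/7 (X(P) = (-274 - P)/7 = -274/7 - P/7)
-X(K(9)) = -(-274/7 - 1/7*14) = -(-274/7 - 2) = -1*(-288/7) = 288/7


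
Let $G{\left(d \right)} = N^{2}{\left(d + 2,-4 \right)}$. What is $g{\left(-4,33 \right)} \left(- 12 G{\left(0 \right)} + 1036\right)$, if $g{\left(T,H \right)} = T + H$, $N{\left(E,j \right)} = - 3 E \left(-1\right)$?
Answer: $17516$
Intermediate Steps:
$N{\left(E,j \right)} = 3 E$
$g{\left(T,H \right)} = H + T$
$G{\left(d \right)} = \left(6 + 3 d\right)^{2}$ ($G{\left(d \right)} = \left(3 \left(d + 2\right)\right)^{2} = \left(3 \left(2 + d\right)\right)^{2} = \left(6 + 3 d\right)^{2}$)
$g{\left(-4,33 \right)} \left(- 12 G{\left(0 \right)} + 1036\right) = \left(33 - 4\right) \left(- 12 \cdot 9 \left(2 + 0\right)^{2} + 1036\right) = 29 \left(- 12 \cdot 9 \cdot 2^{2} + 1036\right) = 29 \left(- 12 \cdot 9 \cdot 4 + 1036\right) = 29 \left(\left(-12\right) 36 + 1036\right) = 29 \left(-432 + 1036\right) = 29 \cdot 604 = 17516$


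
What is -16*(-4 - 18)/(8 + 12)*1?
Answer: 88/5 ≈ 17.600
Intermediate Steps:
-16*(-4 - 18)/(8 + 12)*1 = -(-352)/20*1 = -16*(-11/10)*1 = (88/5)*1 = 88/5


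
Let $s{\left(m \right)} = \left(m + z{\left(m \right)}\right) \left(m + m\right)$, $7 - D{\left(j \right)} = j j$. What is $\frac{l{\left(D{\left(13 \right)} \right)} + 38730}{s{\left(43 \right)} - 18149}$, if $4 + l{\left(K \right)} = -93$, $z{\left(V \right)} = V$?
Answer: $- \frac{38633}{10753} \approx -3.5928$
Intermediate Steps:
$D{\left(j \right)} = 7 - j^{2}$ ($D{\left(j \right)} = 7 - j j = 7 - j^{2}$)
$s{\left(m \right)} = 4 m^{2}$ ($s{\left(m \right)} = \left(m + m\right) \left(m + m\right) = 2 m 2 m = 4 m^{2}$)
$l{\left(K \right)} = -97$ ($l{\left(K \right)} = -4 - 93 = -97$)
$\frac{l{\left(D{\left(13 \right)} \right)} + 38730}{s{\left(43 \right)} - 18149} = \frac{-97 + 38730}{4 \cdot 43^{2} - 18149} = \frac{38633}{4 \cdot 1849 - 18149} = \frac{38633}{7396 - 18149} = \frac{38633}{-10753} = 38633 \left(- \frac{1}{10753}\right) = - \frac{38633}{10753}$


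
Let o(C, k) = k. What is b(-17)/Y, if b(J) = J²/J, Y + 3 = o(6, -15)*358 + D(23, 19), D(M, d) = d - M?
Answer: 17/5377 ≈ 0.0031616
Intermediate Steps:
Y = -5377 (Y = -3 + (-15*358 + (19 - 1*23)) = -3 + (-5370 + (19 - 23)) = -3 + (-5370 - 4) = -3 - 5374 = -5377)
b(J) = J
b(-17)/Y = -17/(-5377) = -17*(-1/5377) = 17/5377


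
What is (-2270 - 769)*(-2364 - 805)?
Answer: 9630591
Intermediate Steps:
(-2270 - 769)*(-2364 - 805) = -3039*(-3169) = 9630591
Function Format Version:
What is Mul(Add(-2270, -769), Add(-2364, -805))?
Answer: 9630591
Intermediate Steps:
Mul(Add(-2270, -769), Add(-2364, -805)) = Mul(-3039, -3169) = 9630591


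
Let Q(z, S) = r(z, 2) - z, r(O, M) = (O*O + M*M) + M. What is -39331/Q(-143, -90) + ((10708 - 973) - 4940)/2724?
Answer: -465013/3117164 ≈ -0.14918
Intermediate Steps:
r(O, M) = M + M**2 + O**2 (r(O, M) = (O**2 + M**2) + M = (M**2 + O**2) + M = M + M**2 + O**2)
Q(z, S) = 6 + z**2 - z (Q(z, S) = (2 + 2**2 + z**2) - z = (2 + 4 + z**2) - z = (6 + z**2) - z = 6 + z**2 - z)
-39331/Q(-143, -90) + ((10708 - 973) - 4940)/2724 = -39331/(6 + (-143)**2 - 1*(-143)) + ((10708 - 973) - 4940)/2724 = -39331/(6 + 20449 + 143) + (9735 - 4940)*(1/2724) = -39331/20598 + 4795*(1/2724) = -39331*1/20598 + 4795/2724 = -39331/20598 + 4795/2724 = -465013/3117164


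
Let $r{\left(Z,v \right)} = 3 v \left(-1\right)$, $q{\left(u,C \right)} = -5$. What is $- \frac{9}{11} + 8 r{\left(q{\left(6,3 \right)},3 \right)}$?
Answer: $- \frac{801}{11} \approx -72.818$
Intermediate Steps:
$r{\left(Z,v \right)} = - 3 v$
$- \frac{9}{11} + 8 r{\left(q{\left(6,3 \right)},3 \right)} = - \frac{9}{11} + 8 \left(\left(-3\right) 3\right) = \left(-9\right) \frac{1}{11} + 8 \left(-9\right) = - \frac{9}{11} - 72 = - \frac{801}{11}$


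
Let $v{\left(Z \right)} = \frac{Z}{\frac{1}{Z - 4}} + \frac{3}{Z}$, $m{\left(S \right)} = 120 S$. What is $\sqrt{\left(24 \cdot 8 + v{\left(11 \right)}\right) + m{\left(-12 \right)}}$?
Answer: $\frac{i \sqrt{141658}}{11} \approx 34.216 i$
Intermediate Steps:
$v{\left(Z \right)} = \frac{3}{Z} + Z \left(-4 + Z\right)$ ($v{\left(Z \right)} = \frac{Z}{\frac{1}{-4 + Z}} + \frac{3}{Z} = Z \left(-4 + Z\right) + \frac{3}{Z} = \frac{3}{Z} + Z \left(-4 + Z\right)$)
$\sqrt{\left(24 \cdot 8 + v{\left(11 \right)}\right) + m{\left(-12 \right)}} = \sqrt{\left(24 \cdot 8 + \frac{3 + 11^{2} \left(-4 + 11\right)}{11}\right) + 120 \left(-12\right)} = \sqrt{\left(192 + \frac{3 + 121 \cdot 7}{11}\right) - 1440} = \sqrt{\left(192 + \frac{3 + 847}{11}\right) - 1440} = \sqrt{\left(192 + \frac{1}{11} \cdot 850\right) - 1440} = \sqrt{\left(192 + \frac{850}{11}\right) - 1440} = \sqrt{\frac{2962}{11} - 1440} = \sqrt{- \frac{12878}{11}} = \frac{i \sqrt{141658}}{11}$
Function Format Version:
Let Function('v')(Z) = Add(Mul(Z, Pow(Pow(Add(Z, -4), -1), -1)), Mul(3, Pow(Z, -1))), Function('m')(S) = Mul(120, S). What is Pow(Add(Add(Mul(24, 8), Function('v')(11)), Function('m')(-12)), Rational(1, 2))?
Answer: Mul(Rational(1, 11), I, Pow(141658, Rational(1, 2))) ≈ Mul(34.216, I)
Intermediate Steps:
Function('v')(Z) = Add(Mul(3, Pow(Z, -1)), Mul(Z, Add(-4, Z))) (Function('v')(Z) = Add(Mul(Z, Pow(Pow(Add(-4, Z), -1), -1)), Mul(3, Pow(Z, -1))) = Add(Mul(Z, Add(-4, Z)), Mul(3, Pow(Z, -1))) = Add(Mul(3, Pow(Z, -1)), Mul(Z, Add(-4, Z))))
Pow(Add(Add(Mul(24, 8), Function('v')(11)), Function('m')(-12)), Rational(1, 2)) = Pow(Add(Add(Mul(24, 8), Mul(Pow(11, -1), Add(3, Mul(Pow(11, 2), Add(-4, 11))))), Mul(120, -12)), Rational(1, 2)) = Pow(Add(Add(192, Mul(Rational(1, 11), Add(3, Mul(121, 7)))), -1440), Rational(1, 2)) = Pow(Add(Add(192, Mul(Rational(1, 11), Add(3, 847))), -1440), Rational(1, 2)) = Pow(Add(Add(192, Mul(Rational(1, 11), 850)), -1440), Rational(1, 2)) = Pow(Add(Add(192, Rational(850, 11)), -1440), Rational(1, 2)) = Pow(Add(Rational(2962, 11), -1440), Rational(1, 2)) = Pow(Rational(-12878, 11), Rational(1, 2)) = Mul(Rational(1, 11), I, Pow(141658, Rational(1, 2)))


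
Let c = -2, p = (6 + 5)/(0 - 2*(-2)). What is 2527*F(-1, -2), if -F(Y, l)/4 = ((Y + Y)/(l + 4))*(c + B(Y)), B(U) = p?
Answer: 7581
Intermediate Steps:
p = 11/4 (p = 11/(0 + 4) = 11/4 ≈ 2.7500)
B(U) = 11/4
F(Y, l) = -6*Y/(4 + l) (F(Y, l) = -4*(Y + Y)/(l + 4)*(-2 + 11/4) = -4*(2*Y)/(4 + l)*3/4 = -4*2*Y/(4 + l)*3/4 = -6*Y/(4 + l))
2527*F(-1, -2) = 2527*(-6*(-1)/(4 - 2)) = 2527*(-6*(-1)/2) = 2527*(-6*(-1)*½) = 2527*3 = 7581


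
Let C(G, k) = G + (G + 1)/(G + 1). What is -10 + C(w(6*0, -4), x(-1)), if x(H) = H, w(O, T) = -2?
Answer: -11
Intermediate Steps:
C(G, k) = 1 + G (C(G, k) = G + (1 + G)/(1 + G) = G + 1 = 1 + G)
-10 + C(w(6*0, -4), x(-1)) = -10 + (1 - 2) = -10 - 1 = -11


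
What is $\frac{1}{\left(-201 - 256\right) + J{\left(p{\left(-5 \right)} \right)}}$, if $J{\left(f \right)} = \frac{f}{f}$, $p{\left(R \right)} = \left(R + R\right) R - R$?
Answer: $- \frac{1}{456} \approx -0.002193$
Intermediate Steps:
$p{\left(R \right)} = - R + 2 R^{2}$ ($p{\left(R \right)} = 2 R R - R = 2 R^{2} - R = - R + 2 R^{2}$)
$J{\left(f \right)} = 1$
$\frac{1}{\left(-201 - 256\right) + J{\left(p{\left(-5 \right)} \right)}} = \frac{1}{\left(-201 - 256\right) + 1} = \frac{1}{-457 + 1} = \frac{1}{-456} = - \frac{1}{456}$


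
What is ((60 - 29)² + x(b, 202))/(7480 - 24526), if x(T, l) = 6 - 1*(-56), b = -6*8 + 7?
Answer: -341/5682 ≈ -0.060014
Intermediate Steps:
b = -41 (b = -48 + 7 = -41)
x(T, l) = 62 (x(T, l) = 6 + 56 = 62)
((60 - 29)² + x(b, 202))/(7480 - 24526) = ((60 - 29)² + 62)/(7480 - 24526) = (31² + 62)/(-17046) = (961 + 62)*(-1/17046) = 1023*(-1/17046) = -341/5682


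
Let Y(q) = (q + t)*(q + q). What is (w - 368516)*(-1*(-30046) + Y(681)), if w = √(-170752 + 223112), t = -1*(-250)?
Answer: -478358827088 + 2596136*√13090 ≈ -4.7806e+11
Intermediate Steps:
t = 250
Y(q) = 2*q*(250 + q) (Y(q) = (q + 250)*(q + q) = (250 + q)*(2*q) = 2*q*(250 + q))
w = 2*√13090 (w = √52360 = 2*√13090 ≈ 228.82)
(w - 368516)*(-1*(-30046) + Y(681)) = (2*√13090 - 368516)*(-1*(-30046) + 2*681*(250 + 681)) = (-368516 + 2*√13090)*(30046 + 2*681*931) = (-368516 + 2*√13090)*(30046 + 1268022) = (-368516 + 2*√13090)*1298068 = -478358827088 + 2596136*√13090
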